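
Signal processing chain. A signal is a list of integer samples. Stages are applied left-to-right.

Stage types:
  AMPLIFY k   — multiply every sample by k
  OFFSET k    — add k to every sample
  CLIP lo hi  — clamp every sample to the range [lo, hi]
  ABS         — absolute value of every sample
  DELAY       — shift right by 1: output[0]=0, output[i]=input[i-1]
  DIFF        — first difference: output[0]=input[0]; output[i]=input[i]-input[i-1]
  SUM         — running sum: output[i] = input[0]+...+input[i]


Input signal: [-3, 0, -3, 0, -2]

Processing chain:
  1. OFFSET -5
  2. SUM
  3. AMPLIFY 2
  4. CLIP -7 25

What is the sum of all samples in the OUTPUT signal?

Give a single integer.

Answer: -35

Derivation:
Input: [-3, 0, -3, 0, -2]
Stage 1 (OFFSET -5): -3+-5=-8, 0+-5=-5, -3+-5=-8, 0+-5=-5, -2+-5=-7 -> [-8, -5, -8, -5, -7]
Stage 2 (SUM): sum[0..0]=-8, sum[0..1]=-13, sum[0..2]=-21, sum[0..3]=-26, sum[0..4]=-33 -> [-8, -13, -21, -26, -33]
Stage 3 (AMPLIFY 2): -8*2=-16, -13*2=-26, -21*2=-42, -26*2=-52, -33*2=-66 -> [-16, -26, -42, -52, -66]
Stage 4 (CLIP -7 25): clip(-16,-7,25)=-7, clip(-26,-7,25)=-7, clip(-42,-7,25)=-7, clip(-52,-7,25)=-7, clip(-66,-7,25)=-7 -> [-7, -7, -7, -7, -7]
Output sum: -35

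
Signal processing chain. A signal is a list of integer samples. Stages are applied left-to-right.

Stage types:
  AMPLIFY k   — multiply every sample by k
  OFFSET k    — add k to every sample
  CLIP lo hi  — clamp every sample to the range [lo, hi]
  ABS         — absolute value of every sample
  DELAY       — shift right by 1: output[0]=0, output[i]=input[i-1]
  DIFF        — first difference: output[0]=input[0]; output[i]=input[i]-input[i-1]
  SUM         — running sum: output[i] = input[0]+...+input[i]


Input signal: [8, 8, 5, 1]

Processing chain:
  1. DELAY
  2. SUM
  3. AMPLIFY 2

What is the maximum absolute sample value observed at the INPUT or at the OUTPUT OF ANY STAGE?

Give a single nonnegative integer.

Answer: 42

Derivation:
Input: [8, 8, 5, 1] (max |s|=8)
Stage 1 (DELAY): [0, 8, 8, 5] = [0, 8, 8, 5] -> [0, 8, 8, 5] (max |s|=8)
Stage 2 (SUM): sum[0..0]=0, sum[0..1]=8, sum[0..2]=16, sum[0..3]=21 -> [0, 8, 16, 21] (max |s|=21)
Stage 3 (AMPLIFY 2): 0*2=0, 8*2=16, 16*2=32, 21*2=42 -> [0, 16, 32, 42] (max |s|=42)
Overall max amplitude: 42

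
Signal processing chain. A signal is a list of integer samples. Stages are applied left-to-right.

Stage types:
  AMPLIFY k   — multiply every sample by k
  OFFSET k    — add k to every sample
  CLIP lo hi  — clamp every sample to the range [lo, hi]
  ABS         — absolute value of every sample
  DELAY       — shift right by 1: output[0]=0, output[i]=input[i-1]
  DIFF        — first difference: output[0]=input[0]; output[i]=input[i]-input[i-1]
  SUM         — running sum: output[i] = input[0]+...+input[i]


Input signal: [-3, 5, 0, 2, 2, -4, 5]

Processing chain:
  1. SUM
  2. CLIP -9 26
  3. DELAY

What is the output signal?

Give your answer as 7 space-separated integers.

Answer: 0 -3 2 2 4 6 2

Derivation:
Input: [-3, 5, 0, 2, 2, -4, 5]
Stage 1 (SUM): sum[0..0]=-3, sum[0..1]=2, sum[0..2]=2, sum[0..3]=4, sum[0..4]=6, sum[0..5]=2, sum[0..6]=7 -> [-3, 2, 2, 4, 6, 2, 7]
Stage 2 (CLIP -9 26): clip(-3,-9,26)=-3, clip(2,-9,26)=2, clip(2,-9,26)=2, clip(4,-9,26)=4, clip(6,-9,26)=6, clip(2,-9,26)=2, clip(7,-9,26)=7 -> [-3, 2, 2, 4, 6, 2, 7]
Stage 3 (DELAY): [0, -3, 2, 2, 4, 6, 2] = [0, -3, 2, 2, 4, 6, 2] -> [0, -3, 2, 2, 4, 6, 2]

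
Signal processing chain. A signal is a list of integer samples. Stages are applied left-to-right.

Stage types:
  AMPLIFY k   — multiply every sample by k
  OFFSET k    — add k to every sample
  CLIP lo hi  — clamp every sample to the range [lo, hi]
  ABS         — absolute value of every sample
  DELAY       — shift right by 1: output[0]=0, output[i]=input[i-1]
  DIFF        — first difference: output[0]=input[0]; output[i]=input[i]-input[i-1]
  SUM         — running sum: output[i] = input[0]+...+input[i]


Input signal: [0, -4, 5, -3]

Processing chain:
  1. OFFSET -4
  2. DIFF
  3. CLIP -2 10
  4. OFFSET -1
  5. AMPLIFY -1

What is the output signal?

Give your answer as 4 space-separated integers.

Input: [0, -4, 5, -3]
Stage 1 (OFFSET -4): 0+-4=-4, -4+-4=-8, 5+-4=1, -3+-4=-7 -> [-4, -8, 1, -7]
Stage 2 (DIFF): s[0]=-4, -8--4=-4, 1--8=9, -7-1=-8 -> [-4, -4, 9, -8]
Stage 3 (CLIP -2 10): clip(-4,-2,10)=-2, clip(-4,-2,10)=-2, clip(9,-2,10)=9, clip(-8,-2,10)=-2 -> [-2, -2, 9, -2]
Stage 4 (OFFSET -1): -2+-1=-3, -2+-1=-3, 9+-1=8, -2+-1=-3 -> [-3, -3, 8, -3]
Stage 5 (AMPLIFY -1): -3*-1=3, -3*-1=3, 8*-1=-8, -3*-1=3 -> [3, 3, -8, 3]

Answer: 3 3 -8 3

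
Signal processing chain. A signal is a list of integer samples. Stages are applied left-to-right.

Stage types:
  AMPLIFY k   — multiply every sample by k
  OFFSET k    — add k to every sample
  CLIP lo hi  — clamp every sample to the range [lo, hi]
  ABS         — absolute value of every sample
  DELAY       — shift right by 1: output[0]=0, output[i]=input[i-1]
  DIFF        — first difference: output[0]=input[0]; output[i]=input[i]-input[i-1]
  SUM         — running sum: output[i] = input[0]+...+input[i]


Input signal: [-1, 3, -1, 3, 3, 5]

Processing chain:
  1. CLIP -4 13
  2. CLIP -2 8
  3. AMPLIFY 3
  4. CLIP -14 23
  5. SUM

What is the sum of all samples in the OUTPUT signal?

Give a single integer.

Answer: 75

Derivation:
Input: [-1, 3, -1, 3, 3, 5]
Stage 1 (CLIP -4 13): clip(-1,-4,13)=-1, clip(3,-4,13)=3, clip(-1,-4,13)=-1, clip(3,-4,13)=3, clip(3,-4,13)=3, clip(5,-4,13)=5 -> [-1, 3, -1, 3, 3, 5]
Stage 2 (CLIP -2 8): clip(-1,-2,8)=-1, clip(3,-2,8)=3, clip(-1,-2,8)=-1, clip(3,-2,8)=3, clip(3,-2,8)=3, clip(5,-2,8)=5 -> [-1, 3, -1, 3, 3, 5]
Stage 3 (AMPLIFY 3): -1*3=-3, 3*3=9, -1*3=-3, 3*3=9, 3*3=9, 5*3=15 -> [-3, 9, -3, 9, 9, 15]
Stage 4 (CLIP -14 23): clip(-3,-14,23)=-3, clip(9,-14,23)=9, clip(-3,-14,23)=-3, clip(9,-14,23)=9, clip(9,-14,23)=9, clip(15,-14,23)=15 -> [-3, 9, -3, 9, 9, 15]
Stage 5 (SUM): sum[0..0]=-3, sum[0..1]=6, sum[0..2]=3, sum[0..3]=12, sum[0..4]=21, sum[0..5]=36 -> [-3, 6, 3, 12, 21, 36]
Output sum: 75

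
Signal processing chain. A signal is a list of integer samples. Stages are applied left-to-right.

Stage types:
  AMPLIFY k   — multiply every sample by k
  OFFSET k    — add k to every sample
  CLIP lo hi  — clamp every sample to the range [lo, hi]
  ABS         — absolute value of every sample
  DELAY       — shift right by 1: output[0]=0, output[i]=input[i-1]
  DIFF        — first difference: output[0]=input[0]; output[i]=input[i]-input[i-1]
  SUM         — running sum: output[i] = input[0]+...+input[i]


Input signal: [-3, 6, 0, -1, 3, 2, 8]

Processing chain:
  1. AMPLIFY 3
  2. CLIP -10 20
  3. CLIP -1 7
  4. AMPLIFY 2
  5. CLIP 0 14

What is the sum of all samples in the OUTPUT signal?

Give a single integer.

Answer: 54

Derivation:
Input: [-3, 6, 0, -1, 3, 2, 8]
Stage 1 (AMPLIFY 3): -3*3=-9, 6*3=18, 0*3=0, -1*3=-3, 3*3=9, 2*3=6, 8*3=24 -> [-9, 18, 0, -3, 9, 6, 24]
Stage 2 (CLIP -10 20): clip(-9,-10,20)=-9, clip(18,-10,20)=18, clip(0,-10,20)=0, clip(-3,-10,20)=-3, clip(9,-10,20)=9, clip(6,-10,20)=6, clip(24,-10,20)=20 -> [-9, 18, 0, -3, 9, 6, 20]
Stage 3 (CLIP -1 7): clip(-9,-1,7)=-1, clip(18,-1,7)=7, clip(0,-1,7)=0, clip(-3,-1,7)=-1, clip(9,-1,7)=7, clip(6,-1,7)=6, clip(20,-1,7)=7 -> [-1, 7, 0, -1, 7, 6, 7]
Stage 4 (AMPLIFY 2): -1*2=-2, 7*2=14, 0*2=0, -1*2=-2, 7*2=14, 6*2=12, 7*2=14 -> [-2, 14, 0, -2, 14, 12, 14]
Stage 5 (CLIP 0 14): clip(-2,0,14)=0, clip(14,0,14)=14, clip(0,0,14)=0, clip(-2,0,14)=0, clip(14,0,14)=14, clip(12,0,14)=12, clip(14,0,14)=14 -> [0, 14, 0, 0, 14, 12, 14]
Output sum: 54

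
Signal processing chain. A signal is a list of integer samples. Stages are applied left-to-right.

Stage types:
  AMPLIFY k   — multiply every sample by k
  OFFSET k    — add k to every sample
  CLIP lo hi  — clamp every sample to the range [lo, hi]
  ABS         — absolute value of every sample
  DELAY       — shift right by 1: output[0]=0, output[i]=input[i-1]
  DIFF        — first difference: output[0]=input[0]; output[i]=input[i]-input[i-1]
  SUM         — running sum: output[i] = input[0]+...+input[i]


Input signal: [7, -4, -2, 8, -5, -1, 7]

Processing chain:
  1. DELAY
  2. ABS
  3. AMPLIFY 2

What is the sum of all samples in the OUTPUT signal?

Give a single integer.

Answer: 54

Derivation:
Input: [7, -4, -2, 8, -5, -1, 7]
Stage 1 (DELAY): [0, 7, -4, -2, 8, -5, -1] = [0, 7, -4, -2, 8, -5, -1] -> [0, 7, -4, -2, 8, -5, -1]
Stage 2 (ABS): |0|=0, |7|=7, |-4|=4, |-2|=2, |8|=8, |-5|=5, |-1|=1 -> [0, 7, 4, 2, 8, 5, 1]
Stage 3 (AMPLIFY 2): 0*2=0, 7*2=14, 4*2=8, 2*2=4, 8*2=16, 5*2=10, 1*2=2 -> [0, 14, 8, 4, 16, 10, 2]
Output sum: 54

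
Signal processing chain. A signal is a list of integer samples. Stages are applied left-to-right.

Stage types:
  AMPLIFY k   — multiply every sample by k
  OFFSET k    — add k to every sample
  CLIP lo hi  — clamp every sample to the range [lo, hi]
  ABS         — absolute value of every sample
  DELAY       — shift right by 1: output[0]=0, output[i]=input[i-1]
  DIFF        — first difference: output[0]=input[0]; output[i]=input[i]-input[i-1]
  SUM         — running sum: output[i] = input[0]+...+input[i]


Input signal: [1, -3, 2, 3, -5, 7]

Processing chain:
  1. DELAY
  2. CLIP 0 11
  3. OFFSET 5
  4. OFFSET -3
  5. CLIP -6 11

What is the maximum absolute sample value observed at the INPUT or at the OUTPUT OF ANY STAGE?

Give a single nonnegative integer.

Input: [1, -3, 2, 3, -5, 7] (max |s|=7)
Stage 1 (DELAY): [0, 1, -3, 2, 3, -5] = [0, 1, -3, 2, 3, -5] -> [0, 1, -3, 2, 3, -5] (max |s|=5)
Stage 2 (CLIP 0 11): clip(0,0,11)=0, clip(1,0,11)=1, clip(-3,0,11)=0, clip(2,0,11)=2, clip(3,0,11)=3, clip(-5,0,11)=0 -> [0, 1, 0, 2, 3, 0] (max |s|=3)
Stage 3 (OFFSET 5): 0+5=5, 1+5=6, 0+5=5, 2+5=7, 3+5=8, 0+5=5 -> [5, 6, 5, 7, 8, 5] (max |s|=8)
Stage 4 (OFFSET -3): 5+-3=2, 6+-3=3, 5+-3=2, 7+-3=4, 8+-3=5, 5+-3=2 -> [2, 3, 2, 4, 5, 2] (max |s|=5)
Stage 5 (CLIP -6 11): clip(2,-6,11)=2, clip(3,-6,11)=3, clip(2,-6,11)=2, clip(4,-6,11)=4, clip(5,-6,11)=5, clip(2,-6,11)=2 -> [2, 3, 2, 4, 5, 2] (max |s|=5)
Overall max amplitude: 8

Answer: 8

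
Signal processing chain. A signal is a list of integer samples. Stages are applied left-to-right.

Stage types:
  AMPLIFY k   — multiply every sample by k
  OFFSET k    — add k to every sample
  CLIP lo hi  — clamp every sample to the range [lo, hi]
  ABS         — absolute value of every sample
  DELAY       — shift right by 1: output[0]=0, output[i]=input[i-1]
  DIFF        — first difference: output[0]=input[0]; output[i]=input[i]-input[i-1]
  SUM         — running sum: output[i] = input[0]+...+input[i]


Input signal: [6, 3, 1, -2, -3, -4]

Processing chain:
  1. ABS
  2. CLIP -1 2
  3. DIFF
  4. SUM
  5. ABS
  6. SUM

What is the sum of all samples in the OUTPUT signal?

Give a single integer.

Input: [6, 3, 1, -2, -3, -4]
Stage 1 (ABS): |6|=6, |3|=3, |1|=1, |-2|=2, |-3|=3, |-4|=4 -> [6, 3, 1, 2, 3, 4]
Stage 2 (CLIP -1 2): clip(6,-1,2)=2, clip(3,-1,2)=2, clip(1,-1,2)=1, clip(2,-1,2)=2, clip(3,-1,2)=2, clip(4,-1,2)=2 -> [2, 2, 1, 2, 2, 2]
Stage 3 (DIFF): s[0]=2, 2-2=0, 1-2=-1, 2-1=1, 2-2=0, 2-2=0 -> [2, 0, -1, 1, 0, 0]
Stage 4 (SUM): sum[0..0]=2, sum[0..1]=2, sum[0..2]=1, sum[0..3]=2, sum[0..4]=2, sum[0..5]=2 -> [2, 2, 1, 2, 2, 2]
Stage 5 (ABS): |2|=2, |2|=2, |1|=1, |2|=2, |2|=2, |2|=2 -> [2, 2, 1, 2, 2, 2]
Stage 6 (SUM): sum[0..0]=2, sum[0..1]=4, sum[0..2]=5, sum[0..3]=7, sum[0..4]=9, sum[0..5]=11 -> [2, 4, 5, 7, 9, 11]
Output sum: 38

Answer: 38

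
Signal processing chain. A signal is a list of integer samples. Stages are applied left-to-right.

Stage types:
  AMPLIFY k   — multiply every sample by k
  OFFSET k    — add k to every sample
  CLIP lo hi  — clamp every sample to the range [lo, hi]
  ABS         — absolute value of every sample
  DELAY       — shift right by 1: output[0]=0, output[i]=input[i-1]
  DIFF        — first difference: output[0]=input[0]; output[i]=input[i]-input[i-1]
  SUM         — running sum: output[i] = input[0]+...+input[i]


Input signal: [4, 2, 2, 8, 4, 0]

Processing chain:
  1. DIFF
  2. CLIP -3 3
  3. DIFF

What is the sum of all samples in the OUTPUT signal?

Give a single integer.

Answer: -3

Derivation:
Input: [4, 2, 2, 8, 4, 0]
Stage 1 (DIFF): s[0]=4, 2-4=-2, 2-2=0, 8-2=6, 4-8=-4, 0-4=-4 -> [4, -2, 0, 6, -4, -4]
Stage 2 (CLIP -3 3): clip(4,-3,3)=3, clip(-2,-3,3)=-2, clip(0,-3,3)=0, clip(6,-3,3)=3, clip(-4,-3,3)=-3, clip(-4,-3,3)=-3 -> [3, -2, 0, 3, -3, -3]
Stage 3 (DIFF): s[0]=3, -2-3=-5, 0--2=2, 3-0=3, -3-3=-6, -3--3=0 -> [3, -5, 2, 3, -6, 0]
Output sum: -3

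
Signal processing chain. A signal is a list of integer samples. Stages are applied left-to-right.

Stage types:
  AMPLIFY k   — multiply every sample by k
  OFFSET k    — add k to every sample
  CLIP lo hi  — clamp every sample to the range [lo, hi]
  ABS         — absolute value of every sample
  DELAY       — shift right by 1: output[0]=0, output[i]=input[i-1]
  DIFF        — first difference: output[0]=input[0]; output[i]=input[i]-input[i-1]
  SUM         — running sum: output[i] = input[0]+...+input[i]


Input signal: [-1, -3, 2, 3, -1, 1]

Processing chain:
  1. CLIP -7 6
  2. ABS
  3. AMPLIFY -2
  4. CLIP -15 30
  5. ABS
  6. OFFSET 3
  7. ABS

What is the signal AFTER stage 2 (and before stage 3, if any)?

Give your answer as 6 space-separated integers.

Input: [-1, -3, 2, 3, -1, 1]
Stage 1 (CLIP -7 6): clip(-1,-7,6)=-1, clip(-3,-7,6)=-3, clip(2,-7,6)=2, clip(3,-7,6)=3, clip(-1,-7,6)=-1, clip(1,-7,6)=1 -> [-1, -3, 2, 3, -1, 1]
Stage 2 (ABS): |-1|=1, |-3|=3, |2|=2, |3|=3, |-1|=1, |1|=1 -> [1, 3, 2, 3, 1, 1]

Answer: 1 3 2 3 1 1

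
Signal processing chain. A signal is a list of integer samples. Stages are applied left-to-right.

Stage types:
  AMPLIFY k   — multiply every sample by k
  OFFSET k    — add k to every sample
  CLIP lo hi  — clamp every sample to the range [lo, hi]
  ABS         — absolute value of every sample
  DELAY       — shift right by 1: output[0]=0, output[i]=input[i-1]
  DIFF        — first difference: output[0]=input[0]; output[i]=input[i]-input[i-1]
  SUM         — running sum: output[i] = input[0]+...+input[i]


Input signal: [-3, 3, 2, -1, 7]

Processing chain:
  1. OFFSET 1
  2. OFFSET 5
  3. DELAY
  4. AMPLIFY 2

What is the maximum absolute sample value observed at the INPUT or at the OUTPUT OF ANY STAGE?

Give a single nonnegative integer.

Input: [-3, 3, 2, -1, 7] (max |s|=7)
Stage 1 (OFFSET 1): -3+1=-2, 3+1=4, 2+1=3, -1+1=0, 7+1=8 -> [-2, 4, 3, 0, 8] (max |s|=8)
Stage 2 (OFFSET 5): -2+5=3, 4+5=9, 3+5=8, 0+5=5, 8+5=13 -> [3, 9, 8, 5, 13] (max |s|=13)
Stage 3 (DELAY): [0, 3, 9, 8, 5] = [0, 3, 9, 8, 5] -> [0, 3, 9, 8, 5] (max |s|=9)
Stage 4 (AMPLIFY 2): 0*2=0, 3*2=6, 9*2=18, 8*2=16, 5*2=10 -> [0, 6, 18, 16, 10] (max |s|=18)
Overall max amplitude: 18

Answer: 18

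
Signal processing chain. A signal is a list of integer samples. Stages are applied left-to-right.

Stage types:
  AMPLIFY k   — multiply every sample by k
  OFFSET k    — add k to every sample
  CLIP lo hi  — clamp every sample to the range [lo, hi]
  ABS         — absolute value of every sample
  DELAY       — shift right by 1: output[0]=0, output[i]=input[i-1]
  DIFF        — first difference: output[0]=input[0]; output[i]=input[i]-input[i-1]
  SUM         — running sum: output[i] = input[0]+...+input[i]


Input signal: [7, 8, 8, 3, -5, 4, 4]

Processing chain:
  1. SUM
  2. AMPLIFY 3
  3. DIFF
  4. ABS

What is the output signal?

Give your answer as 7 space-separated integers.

Answer: 21 24 24 9 15 12 12

Derivation:
Input: [7, 8, 8, 3, -5, 4, 4]
Stage 1 (SUM): sum[0..0]=7, sum[0..1]=15, sum[0..2]=23, sum[0..3]=26, sum[0..4]=21, sum[0..5]=25, sum[0..6]=29 -> [7, 15, 23, 26, 21, 25, 29]
Stage 2 (AMPLIFY 3): 7*3=21, 15*3=45, 23*3=69, 26*3=78, 21*3=63, 25*3=75, 29*3=87 -> [21, 45, 69, 78, 63, 75, 87]
Stage 3 (DIFF): s[0]=21, 45-21=24, 69-45=24, 78-69=9, 63-78=-15, 75-63=12, 87-75=12 -> [21, 24, 24, 9, -15, 12, 12]
Stage 4 (ABS): |21|=21, |24|=24, |24|=24, |9|=9, |-15|=15, |12|=12, |12|=12 -> [21, 24, 24, 9, 15, 12, 12]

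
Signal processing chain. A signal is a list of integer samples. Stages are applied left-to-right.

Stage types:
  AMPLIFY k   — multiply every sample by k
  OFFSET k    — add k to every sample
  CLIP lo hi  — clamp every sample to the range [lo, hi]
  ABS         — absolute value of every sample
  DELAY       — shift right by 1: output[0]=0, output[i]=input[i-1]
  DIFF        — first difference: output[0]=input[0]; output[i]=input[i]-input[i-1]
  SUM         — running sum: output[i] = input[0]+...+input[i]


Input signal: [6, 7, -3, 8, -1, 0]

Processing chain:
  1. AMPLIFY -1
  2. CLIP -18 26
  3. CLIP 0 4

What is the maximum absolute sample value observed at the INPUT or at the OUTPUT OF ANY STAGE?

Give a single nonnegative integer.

Answer: 8

Derivation:
Input: [6, 7, -3, 8, -1, 0] (max |s|=8)
Stage 1 (AMPLIFY -1): 6*-1=-6, 7*-1=-7, -3*-1=3, 8*-1=-8, -1*-1=1, 0*-1=0 -> [-6, -7, 3, -8, 1, 0] (max |s|=8)
Stage 2 (CLIP -18 26): clip(-6,-18,26)=-6, clip(-7,-18,26)=-7, clip(3,-18,26)=3, clip(-8,-18,26)=-8, clip(1,-18,26)=1, clip(0,-18,26)=0 -> [-6, -7, 3, -8, 1, 0] (max |s|=8)
Stage 3 (CLIP 0 4): clip(-6,0,4)=0, clip(-7,0,4)=0, clip(3,0,4)=3, clip(-8,0,4)=0, clip(1,0,4)=1, clip(0,0,4)=0 -> [0, 0, 3, 0, 1, 0] (max |s|=3)
Overall max amplitude: 8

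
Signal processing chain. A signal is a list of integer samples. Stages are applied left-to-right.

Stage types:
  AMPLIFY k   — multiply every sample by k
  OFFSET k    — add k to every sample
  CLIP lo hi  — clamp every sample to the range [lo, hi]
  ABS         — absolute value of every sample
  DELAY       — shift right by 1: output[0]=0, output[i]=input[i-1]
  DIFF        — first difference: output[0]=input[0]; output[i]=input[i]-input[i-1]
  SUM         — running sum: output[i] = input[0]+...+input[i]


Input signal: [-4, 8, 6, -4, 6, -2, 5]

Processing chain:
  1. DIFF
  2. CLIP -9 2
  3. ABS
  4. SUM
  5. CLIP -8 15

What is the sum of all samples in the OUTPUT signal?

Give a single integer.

Answer: 78

Derivation:
Input: [-4, 8, 6, -4, 6, -2, 5]
Stage 1 (DIFF): s[0]=-4, 8--4=12, 6-8=-2, -4-6=-10, 6--4=10, -2-6=-8, 5--2=7 -> [-4, 12, -2, -10, 10, -8, 7]
Stage 2 (CLIP -9 2): clip(-4,-9,2)=-4, clip(12,-9,2)=2, clip(-2,-9,2)=-2, clip(-10,-9,2)=-9, clip(10,-9,2)=2, clip(-8,-9,2)=-8, clip(7,-9,2)=2 -> [-4, 2, -2, -9, 2, -8, 2]
Stage 3 (ABS): |-4|=4, |2|=2, |-2|=2, |-9|=9, |2|=2, |-8|=8, |2|=2 -> [4, 2, 2, 9, 2, 8, 2]
Stage 4 (SUM): sum[0..0]=4, sum[0..1]=6, sum[0..2]=8, sum[0..3]=17, sum[0..4]=19, sum[0..5]=27, sum[0..6]=29 -> [4, 6, 8, 17, 19, 27, 29]
Stage 5 (CLIP -8 15): clip(4,-8,15)=4, clip(6,-8,15)=6, clip(8,-8,15)=8, clip(17,-8,15)=15, clip(19,-8,15)=15, clip(27,-8,15)=15, clip(29,-8,15)=15 -> [4, 6, 8, 15, 15, 15, 15]
Output sum: 78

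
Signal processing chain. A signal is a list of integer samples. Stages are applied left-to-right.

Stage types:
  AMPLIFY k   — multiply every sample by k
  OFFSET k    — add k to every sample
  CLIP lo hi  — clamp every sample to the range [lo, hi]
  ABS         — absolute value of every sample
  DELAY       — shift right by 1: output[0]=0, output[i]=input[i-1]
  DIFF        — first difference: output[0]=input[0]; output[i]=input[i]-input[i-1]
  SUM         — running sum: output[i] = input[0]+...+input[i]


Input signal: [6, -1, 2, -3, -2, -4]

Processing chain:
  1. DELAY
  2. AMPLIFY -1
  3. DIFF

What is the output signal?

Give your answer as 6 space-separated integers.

Input: [6, -1, 2, -3, -2, -4]
Stage 1 (DELAY): [0, 6, -1, 2, -3, -2] = [0, 6, -1, 2, -3, -2] -> [0, 6, -1, 2, -3, -2]
Stage 2 (AMPLIFY -1): 0*-1=0, 6*-1=-6, -1*-1=1, 2*-1=-2, -3*-1=3, -2*-1=2 -> [0, -6, 1, -2, 3, 2]
Stage 3 (DIFF): s[0]=0, -6-0=-6, 1--6=7, -2-1=-3, 3--2=5, 2-3=-1 -> [0, -6, 7, -3, 5, -1]

Answer: 0 -6 7 -3 5 -1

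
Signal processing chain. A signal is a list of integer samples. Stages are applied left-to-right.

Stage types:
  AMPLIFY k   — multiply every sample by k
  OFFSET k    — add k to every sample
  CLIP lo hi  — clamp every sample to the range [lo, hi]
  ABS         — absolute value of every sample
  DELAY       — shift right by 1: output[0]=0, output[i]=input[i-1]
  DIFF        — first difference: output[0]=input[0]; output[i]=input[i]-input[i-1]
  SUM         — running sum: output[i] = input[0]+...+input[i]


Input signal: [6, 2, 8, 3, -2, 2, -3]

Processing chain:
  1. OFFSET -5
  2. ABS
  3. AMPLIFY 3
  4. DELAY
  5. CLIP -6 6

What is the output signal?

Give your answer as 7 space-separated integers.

Answer: 0 3 6 6 6 6 6

Derivation:
Input: [6, 2, 8, 3, -2, 2, -3]
Stage 1 (OFFSET -5): 6+-5=1, 2+-5=-3, 8+-5=3, 3+-5=-2, -2+-5=-7, 2+-5=-3, -3+-5=-8 -> [1, -3, 3, -2, -7, -3, -8]
Stage 2 (ABS): |1|=1, |-3|=3, |3|=3, |-2|=2, |-7|=7, |-3|=3, |-8|=8 -> [1, 3, 3, 2, 7, 3, 8]
Stage 3 (AMPLIFY 3): 1*3=3, 3*3=9, 3*3=9, 2*3=6, 7*3=21, 3*3=9, 8*3=24 -> [3, 9, 9, 6, 21, 9, 24]
Stage 4 (DELAY): [0, 3, 9, 9, 6, 21, 9] = [0, 3, 9, 9, 6, 21, 9] -> [0, 3, 9, 9, 6, 21, 9]
Stage 5 (CLIP -6 6): clip(0,-6,6)=0, clip(3,-6,6)=3, clip(9,-6,6)=6, clip(9,-6,6)=6, clip(6,-6,6)=6, clip(21,-6,6)=6, clip(9,-6,6)=6 -> [0, 3, 6, 6, 6, 6, 6]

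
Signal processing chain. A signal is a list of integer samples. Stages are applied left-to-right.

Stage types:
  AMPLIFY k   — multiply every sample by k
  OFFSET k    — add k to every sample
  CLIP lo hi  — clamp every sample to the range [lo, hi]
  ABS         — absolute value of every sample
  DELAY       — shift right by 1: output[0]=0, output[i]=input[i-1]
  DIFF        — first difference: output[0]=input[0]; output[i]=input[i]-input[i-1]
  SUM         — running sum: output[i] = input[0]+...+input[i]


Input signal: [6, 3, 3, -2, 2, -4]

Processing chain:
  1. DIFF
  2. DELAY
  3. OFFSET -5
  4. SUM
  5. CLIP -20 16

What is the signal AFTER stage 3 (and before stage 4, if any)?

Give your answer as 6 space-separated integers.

Input: [6, 3, 3, -2, 2, -4]
Stage 1 (DIFF): s[0]=6, 3-6=-3, 3-3=0, -2-3=-5, 2--2=4, -4-2=-6 -> [6, -3, 0, -5, 4, -6]
Stage 2 (DELAY): [0, 6, -3, 0, -5, 4] = [0, 6, -3, 0, -5, 4] -> [0, 6, -3, 0, -5, 4]
Stage 3 (OFFSET -5): 0+-5=-5, 6+-5=1, -3+-5=-8, 0+-5=-5, -5+-5=-10, 4+-5=-1 -> [-5, 1, -8, -5, -10, -1]

Answer: -5 1 -8 -5 -10 -1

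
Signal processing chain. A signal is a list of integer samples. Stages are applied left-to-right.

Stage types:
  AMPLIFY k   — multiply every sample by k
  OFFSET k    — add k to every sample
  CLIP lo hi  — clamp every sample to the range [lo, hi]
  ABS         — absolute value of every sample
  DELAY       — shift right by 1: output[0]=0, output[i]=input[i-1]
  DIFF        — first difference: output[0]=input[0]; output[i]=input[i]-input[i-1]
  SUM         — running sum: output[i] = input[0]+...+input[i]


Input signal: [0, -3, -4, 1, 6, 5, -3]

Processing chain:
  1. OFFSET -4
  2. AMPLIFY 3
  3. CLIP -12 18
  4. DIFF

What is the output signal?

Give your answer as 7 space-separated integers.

Answer: -12 0 0 3 15 -3 -15

Derivation:
Input: [0, -3, -4, 1, 6, 5, -3]
Stage 1 (OFFSET -4): 0+-4=-4, -3+-4=-7, -4+-4=-8, 1+-4=-3, 6+-4=2, 5+-4=1, -3+-4=-7 -> [-4, -7, -8, -3, 2, 1, -7]
Stage 2 (AMPLIFY 3): -4*3=-12, -7*3=-21, -8*3=-24, -3*3=-9, 2*3=6, 1*3=3, -7*3=-21 -> [-12, -21, -24, -9, 6, 3, -21]
Stage 3 (CLIP -12 18): clip(-12,-12,18)=-12, clip(-21,-12,18)=-12, clip(-24,-12,18)=-12, clip(-9,-12,18)=-9, clip(6,-12,18)=6, clip(3,-12,18)=3, clip(-21,-12,18)=-12 -> [-12, -12, -12, -9, 6, 3, -12]
Stage 4 (DIFF): s[0]=-12, -12--12=0, -12--12=0, -9--12=3, 6--9=15, 3-6=-3, -12-3=-15 -> [-12, 0, 0, 3, 15, -3, -15]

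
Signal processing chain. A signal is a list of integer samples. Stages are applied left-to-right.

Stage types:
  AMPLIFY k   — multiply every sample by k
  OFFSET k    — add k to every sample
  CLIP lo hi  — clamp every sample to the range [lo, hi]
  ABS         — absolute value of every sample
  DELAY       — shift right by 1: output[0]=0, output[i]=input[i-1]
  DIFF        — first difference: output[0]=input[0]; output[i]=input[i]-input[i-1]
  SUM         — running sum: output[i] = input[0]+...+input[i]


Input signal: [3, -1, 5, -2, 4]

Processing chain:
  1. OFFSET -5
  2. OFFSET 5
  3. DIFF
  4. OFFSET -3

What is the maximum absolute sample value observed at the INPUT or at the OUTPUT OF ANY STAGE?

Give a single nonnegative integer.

Answer: 10

Derivation:
Input: [3, -1, 5, -2, 4] (max |s|=5)
Stage 1 (OFFSET -5): 3+-5=-2, -1+-5=-6, 5+-5=0, -2+-5=-7, 4+-5=-1 -> [-2, -6, 0, -7, -1] (max |s|=7)
Stage 2 (OFFSET 5): -2+5=3, -6+5=-1, 0+5=5, -7+5=-2, -1+5=4 -> [3, -1, 5, -2, 4] (max |s|=5)
Stage 3 (DIFF): s[0]=3, -1-3=-4, 5--1=6, -2-5=-7, 4--2=6 -> [3, -4, 6, -7, 6] (max |s|=7)
Stage 4 (OFFSET -3): 3+-3=0, -4+-3=-7, 6+-3=3, -7+-3=-10, 6+-3=3 -> [0, -7, 3, -10, 3] (max |s|=10)
Overall max amplitude: 10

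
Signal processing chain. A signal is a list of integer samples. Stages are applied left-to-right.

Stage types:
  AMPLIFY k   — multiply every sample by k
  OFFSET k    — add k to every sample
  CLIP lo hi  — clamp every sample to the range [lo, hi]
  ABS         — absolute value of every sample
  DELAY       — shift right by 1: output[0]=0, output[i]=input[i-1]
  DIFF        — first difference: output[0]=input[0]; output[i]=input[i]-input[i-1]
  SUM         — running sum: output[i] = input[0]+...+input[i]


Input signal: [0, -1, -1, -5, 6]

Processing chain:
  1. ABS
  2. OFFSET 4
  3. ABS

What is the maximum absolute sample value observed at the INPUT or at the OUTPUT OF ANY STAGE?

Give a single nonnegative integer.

Input: [0, -1, -1, -5, 6] (max |s|=6)
Stage 1 (ABS): |0|=0, |-1|=1, |-1|=1, |-5|=5, |6|=6 -> [0, 1, 1, 5, 6] (max |s|=6)
Stage 2 (OFFSET 4): 0+4=4, 1+4=5, 1+4=5, 5+4=9, 6+4=10 -> [4, 5, 5, 9, 10] (max |s|=10)
Stage 3 (ABS): |4|=4, |5|=5, |5|=5, |9|=9, |10|=10 -> [4, 5, 5, 9, 10] (max |s|=10)
Overall max amplitude: 10

Answer: 10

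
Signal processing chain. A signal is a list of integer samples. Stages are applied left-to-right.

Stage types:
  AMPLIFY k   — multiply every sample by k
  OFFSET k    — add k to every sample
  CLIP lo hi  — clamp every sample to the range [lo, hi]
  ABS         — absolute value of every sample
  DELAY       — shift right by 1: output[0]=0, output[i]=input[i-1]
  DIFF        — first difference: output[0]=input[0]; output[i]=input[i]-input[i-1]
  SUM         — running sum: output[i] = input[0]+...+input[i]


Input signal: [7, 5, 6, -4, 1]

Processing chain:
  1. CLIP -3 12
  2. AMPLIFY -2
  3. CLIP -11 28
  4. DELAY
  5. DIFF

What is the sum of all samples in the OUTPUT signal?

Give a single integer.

Answer: 6

Derivation:
Input: [7, 5, 6, -4, 1]
Stage 1 (CLIP -3 12): clip(7,-3,12)=7, clip(5,-3,12)=5, clip(6,-3,12)=6, clip(-4,-3,12)=-3, clip(1,-3,12)=1 -> [7, 5, 6, -3, 1]
Stage 2 (AMPLIFY -2): 7*-2=-14, 5*-2=-10, 6*-2=-12, -3*-2=6, 1*-2=-2 -> [-14, -10, -12, 6, -2]
Stage 3 (CLIP -11 28): clip(-14,-11,28)=-11, clip(-10,-11,28)=-10, clip(-12,-11,28)=-11, clip(6,-11,28)=6, clip(-2,-11,28)=-2 -> [-11, -10, -11, 6, -2]
Stage 4 (DELAY): [0, -11, -10, -11, 6] = [0, -11, -10, -11, 6] -> [0, -11, -10, -11, 6]
Stage 5 (DIFF): s[0]=0, -11-0=-11, -10--11=1, -11--10=-1, 6--11=17 -> [0, -11, 1, -1, 17]
Output sum: 6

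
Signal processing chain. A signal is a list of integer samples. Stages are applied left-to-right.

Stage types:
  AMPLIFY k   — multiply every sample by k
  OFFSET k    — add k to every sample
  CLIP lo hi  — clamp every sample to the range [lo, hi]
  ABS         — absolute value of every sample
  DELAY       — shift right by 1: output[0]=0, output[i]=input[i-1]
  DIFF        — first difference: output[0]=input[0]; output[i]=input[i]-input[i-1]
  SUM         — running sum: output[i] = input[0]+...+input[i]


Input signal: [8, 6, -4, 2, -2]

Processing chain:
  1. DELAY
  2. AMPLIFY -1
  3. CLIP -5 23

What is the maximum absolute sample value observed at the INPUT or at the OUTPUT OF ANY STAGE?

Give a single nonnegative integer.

Answer: 8

Derivation:
Input: [8, 6, -4, 2, -2] (max |s|=8)
Stage 1 (DELAY): [0, 8, 6, -4, 2] = [0, 8, 6, -4, 2] -> [0, 8, 6, -4, 2] (max |s|=8)
Stage 2 (AMPLIFY -1): 0*-1=0, 8*-1=-8, 6*-1=-6, -4*-1=4, 2*-1=-2 -> [0, -8, -6, 4, -2] (max |s|=8)
Stage 3 (CLIP -5 23): clip(0,-5,23)=0, clip(-8,-5,23)=-5, clip(-6,-5,23)=-5, clip(4,-5,23)=4, clip(-2,-5,23)=-2 -> [0, -5, -5, 4, -2] (max |s|=5)
Overall max amplitude: 8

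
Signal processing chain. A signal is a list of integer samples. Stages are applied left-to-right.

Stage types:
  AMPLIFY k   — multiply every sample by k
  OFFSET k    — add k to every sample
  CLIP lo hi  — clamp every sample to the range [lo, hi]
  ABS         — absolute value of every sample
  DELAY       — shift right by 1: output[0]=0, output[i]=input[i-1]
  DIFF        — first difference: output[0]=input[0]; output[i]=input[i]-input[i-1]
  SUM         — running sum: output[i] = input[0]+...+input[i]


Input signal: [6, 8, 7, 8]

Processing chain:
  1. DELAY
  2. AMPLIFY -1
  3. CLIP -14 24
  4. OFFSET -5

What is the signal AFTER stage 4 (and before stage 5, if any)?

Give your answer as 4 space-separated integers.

Input: [6, 8, 7, 8]
Stage 1 (DELAY): [0, 6, 8, 7] = [0, 6, 8, 7] -> [0, 6, 8, 7]
Stage 2 (AMPLIFY -1): 0*-1=0, 6*-1=-6, 8*-1=-8, 7*-1=-7 -> [0, -6, -8, -7]
Stage 3 (CLIP -14 24): clip(0,-14,24)=0, clip(-6,-14,24)=-6, clip(-8,-14,24)=-8, clip(-7,-14,24)=-7 -> [0, -6, -8, -7]
Stage 4 (OFFSET -5): 0+-5=-5, -6+-5=-11, -8+-5=-13, -7+-5=-12 -> [-5, -11, -13, -12]

Answer: -5 -11 -13 -12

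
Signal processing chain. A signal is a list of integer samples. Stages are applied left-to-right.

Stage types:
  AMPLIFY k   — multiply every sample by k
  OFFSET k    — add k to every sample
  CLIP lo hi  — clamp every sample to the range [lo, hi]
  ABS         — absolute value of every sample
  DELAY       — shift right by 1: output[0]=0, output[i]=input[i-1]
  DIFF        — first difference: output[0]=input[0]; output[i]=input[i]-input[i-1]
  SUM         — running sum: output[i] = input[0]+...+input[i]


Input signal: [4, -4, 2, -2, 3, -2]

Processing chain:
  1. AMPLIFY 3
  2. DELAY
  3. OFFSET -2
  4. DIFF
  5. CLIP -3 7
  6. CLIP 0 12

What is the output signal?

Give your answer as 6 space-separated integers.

Answer: 0 7 0 7 0 7

Derivation:
Input: [4, -4, 2, -2, 3, -2]
Stage 1 (AMPLIFY 3): 4*3=12, -4*3=-12, 2*3=6, -2*3=-6, 3*3=9, -2*3=-6 -> [12, -12, 6, -6, 9, -6]
Stage 2 (DELAY): [0, 12, -12, 6, -6, 9] = [0, 12, -12, 6, -6, 9] -> [0, 12, -12, 6, -6, 9]
Stage 3 (OFFSET -2): 0+-2=-2, 12+-2=10, -12+-2=-14, 6+-2=4, -6+-2=-8, 9+-2=7 -> [-2, 10, -14, 4, -8, 7]
Stage 4 (DIFF): s[0]=-2, 10--2=12, -14-10=-24, 4--14=18, -8-4=-12, 7--8=15 -> [-2, 12, -24, 18, -12, 15]
Stage 5 (CLIP -3 7): clip(-2,-3,7)=-2, clip(12,-3,7)=7, clip(-24,-3,7)=-3, clip(18,-3,7)=7, clip(-12,-3,7)=-3, clip(15,-3,7)=7 -> [-2, 7, -3, 7, -3, 7]
Stage 6 (CLIP 0 12): clip(-2,0,12)=0, clip(7,0,12)=7, clip(-3,0,12)=0, clip(7,0,12)=7, clip(-3,0,12)=0, clip(7,0,12)=7 -> [0, 7, 0, 7, 0, 7]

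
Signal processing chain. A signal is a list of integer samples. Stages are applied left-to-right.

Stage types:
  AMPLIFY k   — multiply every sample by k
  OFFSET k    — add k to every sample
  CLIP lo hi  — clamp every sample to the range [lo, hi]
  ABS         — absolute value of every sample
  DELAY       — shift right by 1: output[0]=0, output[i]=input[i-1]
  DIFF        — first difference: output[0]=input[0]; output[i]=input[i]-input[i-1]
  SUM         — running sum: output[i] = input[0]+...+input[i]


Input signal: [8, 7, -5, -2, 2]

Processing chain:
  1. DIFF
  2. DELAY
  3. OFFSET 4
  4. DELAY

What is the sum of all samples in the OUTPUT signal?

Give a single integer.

Answer: 11

Derivation:
Input: [8, 7, -5, -2, 2]
Stage 1 (DIFF): s[0]=8, 7-8=-1, -5-7=-12, -2--5=3, 2--2=4 -> [8, -1, -12, 3, 4]
Stage 2 (DELAY): [0, 8, -1, -12, 3] = [0, 8, -1, -12, 3] -> [0, 8, -1, -12, 3]
Stage 3 (OFFSET 4): 0+4=4, 8+4=12, -1+4=3, -12+4=-8, 3+4=7 -> [4, 12, 3, -8, 7]
Stage 4 (DELAY): [0, 4, 12, 3, -8] = [0, 4, 12, 3, -8] -> [0, 4, 12, 3, -8]
Output sum: 11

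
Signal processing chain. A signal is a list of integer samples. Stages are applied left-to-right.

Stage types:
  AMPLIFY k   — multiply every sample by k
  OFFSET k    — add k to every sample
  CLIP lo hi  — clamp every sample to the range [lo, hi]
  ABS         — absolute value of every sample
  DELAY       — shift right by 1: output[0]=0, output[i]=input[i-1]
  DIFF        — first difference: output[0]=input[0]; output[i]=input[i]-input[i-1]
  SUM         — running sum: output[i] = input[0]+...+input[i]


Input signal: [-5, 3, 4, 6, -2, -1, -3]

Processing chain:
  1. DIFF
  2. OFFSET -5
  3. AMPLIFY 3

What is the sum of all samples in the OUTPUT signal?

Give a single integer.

Answer: -114

Derivation:
Input: [-5, 3, 4, 6, -2, -1, -3]
Stage 1 (DIFF): s[0]=-5, 3--5=8, 4-3=1, 6-4=2, -2-6=-8, -1--2=1, -3--1=-2 -> [-5, 8, 1, 2, -8, 1, -2]
Stage 2 (OFFSET -5): -5+-5=-10, 8+-5=3, 1+-5=-4, 2+-5=-3, -8+-5=-13, 1+-5=-4, -2+-5=-7 -> [-10, 3, -4, -3, -13, -4, -7]
Stage 3 (AMPLIFY 3): -10*3=-30, 3*3=9, -4*3=-12, -3*3=-9, -13*3=-39, -4*3=-12, -7*3=-21 -> [-30, 9, -12, -9, -39, -12, -21]
Output sum: -114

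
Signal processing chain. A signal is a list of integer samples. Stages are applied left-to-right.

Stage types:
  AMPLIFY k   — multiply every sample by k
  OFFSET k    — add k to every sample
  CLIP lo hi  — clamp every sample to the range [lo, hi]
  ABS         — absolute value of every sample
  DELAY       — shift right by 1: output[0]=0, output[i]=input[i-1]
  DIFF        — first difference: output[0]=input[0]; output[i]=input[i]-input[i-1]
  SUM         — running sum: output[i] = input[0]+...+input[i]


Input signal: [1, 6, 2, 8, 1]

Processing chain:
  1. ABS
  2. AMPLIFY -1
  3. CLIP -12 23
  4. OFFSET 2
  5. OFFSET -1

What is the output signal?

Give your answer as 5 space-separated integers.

Input: [1, 6, 2, 8, 1]
Stage 1 (ABS): |1|=1, |6|=6, |2|=2, |8|=8, |1|=1 -> [1, 6, 2, 8, 1]
Stage 2 (AMPLIFY -1): 1*-1=-1, 6*-1=-6, 2*-1=-2, 8*-1=-8, 1*-1=-1 -> [-1, -6, -2, -8, -1]
Stage 3 (CLIP -12 23): clip(-1,-12,23)=-1, clip(-6,-12,23)=-6, clip(-2,-12,23)=-2, clip(-8,-12,23)=-8, clip(-1,-12,23)=-1 -> [-1, -6, -2, -8, -1]
Stage 4 (OFFSET 2): -1+2=1, -6+2=-4, -2+2=0, -8+2=-6, -1+2=1 -> [1, -4, 0, -6, 1]
Stage 5 (OFFSET -1): 1+-1=0, -4+-1=-5, 0+-1=-1, -6+-1=-7, 1+-1=0 -> [0, -5, -1, -7, 0]

Answer: 0 -5 -1 -7 0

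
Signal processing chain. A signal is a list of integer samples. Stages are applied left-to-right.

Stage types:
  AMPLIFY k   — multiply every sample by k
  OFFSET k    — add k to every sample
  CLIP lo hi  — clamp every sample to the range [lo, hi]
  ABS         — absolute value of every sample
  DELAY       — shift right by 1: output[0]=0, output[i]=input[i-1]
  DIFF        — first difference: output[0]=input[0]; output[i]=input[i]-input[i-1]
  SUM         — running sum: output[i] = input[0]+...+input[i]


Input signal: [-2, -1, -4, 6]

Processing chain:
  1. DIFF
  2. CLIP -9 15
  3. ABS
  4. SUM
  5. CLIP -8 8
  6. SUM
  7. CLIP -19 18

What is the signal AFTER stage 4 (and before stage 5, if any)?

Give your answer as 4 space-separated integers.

Input: [-2, -1, -4, 6]
Stage 1 (DIFF): s[0]=-2, -1--2=1, -4--1=-3, 6--4=10 -> [-2, 1, -3, 10]
Stage 2 (CLIP -9 15): clip(-2,-9,15)=-2, clip(1,-9,15)=1, clip(-3,-9,15)=-3, clip(10,-9,15)=10 -> [-2, 1, -3, 10]
Stage 3 (ABS): |-2|=2, |1|=1, |-3|=3, |10|=10 -> [2, 1, 3, 10]
Stage 4 (SUM): sum[0..0]=2, sum[0..1]=3, sum[0..2]=6, sum[0..3]=16 -> [2, 3, 6, 16]

Answer: 2 3 6 16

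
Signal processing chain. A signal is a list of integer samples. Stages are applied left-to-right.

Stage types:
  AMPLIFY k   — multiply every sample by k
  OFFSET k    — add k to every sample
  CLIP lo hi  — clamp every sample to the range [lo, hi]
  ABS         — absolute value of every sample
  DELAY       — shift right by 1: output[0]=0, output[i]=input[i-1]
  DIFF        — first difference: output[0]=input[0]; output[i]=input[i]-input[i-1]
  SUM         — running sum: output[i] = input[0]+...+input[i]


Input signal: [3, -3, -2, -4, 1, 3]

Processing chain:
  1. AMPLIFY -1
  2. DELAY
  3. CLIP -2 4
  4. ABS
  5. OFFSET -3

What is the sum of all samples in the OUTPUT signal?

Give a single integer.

Input: [3, -3, -2, -4, 1, 3]
Stage 1 (AMPLIFY -1): 3*-1=-3, -3*-1=3, -2*-1=2, -4*-1=4, 1*-1=-1, 3*-1=-3 -> [-3, 3, 2, 4, -1, -3]
Stage 2 (DELAY): [0, -3, 3, 2, 4, -1] = [0, -3, 3, 2, 4, -1] -> [0, -3, 3, 2, 4, -1]
Stage 3 (CLIP -2 4): clip(0,-2,4)=0, clip(-3,-2,4)=-2, clip(3,-2,4)=3, clip(2,-2,4)=2, clip(4,-2,4)=4, clip(-1,-2,4)=-1 -> [0, -2, 3, 2, 4, -1]
Stage 4 (ABS): |0|=0, |-2|=2, |3|=3, |2|=2, |4|=4, |-1|=1 -> [0, 2, 3, 2, 4, 1]
Stage 5 (OFFSET -3): 0+-3=-3, 2+-3=-1, 3+-3=0, 2+-3=-1, 4+-3=1, 1+-3=-2 -> [-3, -1, 0, -1, 1, -2]
Output sum: -6

Answer: -6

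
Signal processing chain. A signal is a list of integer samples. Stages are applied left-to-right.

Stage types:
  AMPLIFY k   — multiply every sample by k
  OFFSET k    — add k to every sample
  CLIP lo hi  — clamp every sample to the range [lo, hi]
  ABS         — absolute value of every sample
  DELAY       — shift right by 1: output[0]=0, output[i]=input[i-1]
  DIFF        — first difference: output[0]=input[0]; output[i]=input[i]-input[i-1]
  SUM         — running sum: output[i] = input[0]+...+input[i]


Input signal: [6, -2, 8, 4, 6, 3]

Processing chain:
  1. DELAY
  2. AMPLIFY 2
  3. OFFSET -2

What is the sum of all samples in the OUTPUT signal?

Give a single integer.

Answer: 32

Derivation:
Input: [6, -2, 8, 4, 6, 3]
Stage 1 (DELAY): [0, 6, -2, 8, 4, 6] = [0, 6, -2, 8, 4, 6] -> [0, 6, -2, 8, 4, 6]
Stage 2 (AMPLIFY 2): 0*2=0, 6*2=12, -2*2=-4, 8*2=16, 4*2=8, 6*2=12 -> [0, 12, -4, 16, 8, 12]
Stage 3 (OFFSET -2): 0+-2=-2, 12+-2=10, -4+-2=-6, 16+-2=14, 8+-2=6, 12+-2=10 -> [-2, 10, -6, 14, 6, 10]
Output sum: 32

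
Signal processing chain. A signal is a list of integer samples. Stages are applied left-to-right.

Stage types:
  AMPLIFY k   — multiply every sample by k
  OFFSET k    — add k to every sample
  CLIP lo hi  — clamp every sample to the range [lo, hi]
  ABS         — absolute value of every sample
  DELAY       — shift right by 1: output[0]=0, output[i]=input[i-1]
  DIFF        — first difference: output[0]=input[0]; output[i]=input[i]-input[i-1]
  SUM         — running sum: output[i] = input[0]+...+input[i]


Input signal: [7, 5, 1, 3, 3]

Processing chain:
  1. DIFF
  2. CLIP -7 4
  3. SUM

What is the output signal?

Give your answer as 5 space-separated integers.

Input: [7, 5, 1, 3, 3]
Stage 1 (DIFF): s[0]=7, 5-7=-2, 1-5=-4, 3-1=2, 3-3=0 -> [7, -2, -4, 2, 0]
Stage 2 (CLIP -7 4): clip(7,-7,4)=4, clip(-2,-7,4)=-2, clip(-4,-7,4)=-4, clip(2,-7,4)=2, clip(0,-7,4)=0 -> [4, -2, -4, 2, 0]
Stage 3 (SUM): sum[0..0]=4, sum[0..1]=2, sum[0..2]=-2, sum[0..3]=0, sum[0..4]=0 -> [4, 2, -2, 0, 0]

Answer: 4 2 -2 0 0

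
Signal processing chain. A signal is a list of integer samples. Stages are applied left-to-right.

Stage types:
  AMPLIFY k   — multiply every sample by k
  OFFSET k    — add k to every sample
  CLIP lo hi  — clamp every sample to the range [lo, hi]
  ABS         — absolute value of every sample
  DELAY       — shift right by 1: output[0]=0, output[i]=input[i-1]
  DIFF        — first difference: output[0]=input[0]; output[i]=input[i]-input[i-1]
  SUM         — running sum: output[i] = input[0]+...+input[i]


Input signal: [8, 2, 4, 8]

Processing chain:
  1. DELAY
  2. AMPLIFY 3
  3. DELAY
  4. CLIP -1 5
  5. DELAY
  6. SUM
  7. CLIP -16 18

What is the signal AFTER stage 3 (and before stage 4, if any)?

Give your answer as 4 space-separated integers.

Answer: 0 0 24 6

Derivation:
Input: [8, 2, 4, 8]
Stage 1 (DELAY): [0, 8, 2, 4] = [0, 8, 2, 4] -> [0, 8, 2, 4]
Stage 2 (AMPLIFY 3): 0*3=0, 8*3=24, 2*3=6, 4*3=12 -> [0, 24, 6, 12]
Stage 3 (DELAY): [0, 0, 24, 6] = [0, 0, 24, 6] -> [0, 0, 24, 6]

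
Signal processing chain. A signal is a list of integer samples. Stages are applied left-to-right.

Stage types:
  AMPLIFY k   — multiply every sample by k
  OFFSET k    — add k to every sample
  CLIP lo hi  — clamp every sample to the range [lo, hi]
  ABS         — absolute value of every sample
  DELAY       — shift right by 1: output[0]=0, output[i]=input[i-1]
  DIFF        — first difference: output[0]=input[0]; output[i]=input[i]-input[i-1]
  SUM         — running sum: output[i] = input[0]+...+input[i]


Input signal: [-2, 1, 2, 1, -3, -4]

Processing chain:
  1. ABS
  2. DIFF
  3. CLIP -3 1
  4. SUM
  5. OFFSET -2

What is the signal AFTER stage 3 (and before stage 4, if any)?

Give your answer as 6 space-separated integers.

Input: [-2, 1, 2, 1, -3, -4]
Stage 1 (ABS): |-2|=2, |1|=1, |2|=2, |1|=1, |-3|=3, |-4|=4 -> [2, 1, 2, 1, 3, 4]
Stage 2 (DIFF): s[0]=2, 1-2=-1, 2-1=1, 1-2=-1, 3-1=2, 4-3=1 -> [2, -1, 1, -1, 2, 1]
Stage 3 (CLIP -3 1): clip(2,-3,1)=1, clip(-1,-3,1)=-1, clip(1,-3,1)=1, clip(-1,-3,1)=-1, clip(2,-3,1)=1, clip(1,-3,1)=1 -> [1, -1, 1, -1, 1, 1]

Answer: 1 -1 1 -1 1 1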